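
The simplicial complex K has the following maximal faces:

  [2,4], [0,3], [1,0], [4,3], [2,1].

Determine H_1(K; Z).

H_1 ≅ Z.

Take the total order 0 < 1 < 2 < 3 < 4 on the vertex set. Then K (dimension 1) consists of the simplices:

  0-simplices (5): [0], [1], [2], [3], [4]
  1-simplices (5): [0,1], [0,3], [1,2], [2,4], [3,4]

so the chain groups are C_0 ≅ Z^5, C_1 ≅ Z^5.

∂_1: C_1 → C_0 is given by ∂[p,q] = [q] − [p]. For instance
  ∂[3,4] = [4] − [3].
The resulting 5×5 matrix has rank 4, and its Smith normal form has invariant factors (1,1,1,1).

From H_k ≅ ker(∂_k) / im(∂_{k+1}) we obtain:

  H_1: rank ker ∂_1 − rank ∂_2 = (5 − 4) − 0 = 1, and there is no ∂_2, so H_1 = Z.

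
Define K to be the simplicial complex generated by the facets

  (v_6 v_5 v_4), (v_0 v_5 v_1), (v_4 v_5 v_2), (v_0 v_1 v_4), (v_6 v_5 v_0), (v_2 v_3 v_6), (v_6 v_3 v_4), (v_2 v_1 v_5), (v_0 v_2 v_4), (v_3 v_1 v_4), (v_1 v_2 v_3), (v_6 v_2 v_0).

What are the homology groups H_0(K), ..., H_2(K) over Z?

Fix the vertex order v_0 < v_1 < v_2 < v_3 < v_4 < v_5 < v_6 and write every simplex with vertices in increasing order. Then dim K = 2 and the simplices of K are:

  0-simplices (7): [v_0], [v_1], [v_2], [v_3], [v_4], [v_5], [v_6]
  1-simplices (18): (18 of them)
  2-simplices (12): (12 of them)

giving chain groups C_0 ≅ Z^7, C_1 ≅ Z^18, C_2 ≅ Z^12.

Boundary ∂_1: C_1 → C_0 is given by ∂[p,q] = [q] − [p]. For instance
  ∂[v_1,v_3] = [v_3] − [v_1].
This gives a 7×18 integer matrix of rank 6; reducing to Smith normal form yields diagonal entries (1,1,1,1,1,1).

Boundary ∂_2: C_2 → C_1 sends each 2-simplex [p,q,r] to [q,r] − [p,r] + [p,q]. For instance
  ∂[v_3,v_4,v_6] = [v_4,v_6] − [v_3,v_6] + [v_3,v_4],
  ∂[v_1,v_2,v_5] = [v_2,v_5] − [v_1,v_5] + [v_1,v_2].
This gives a 18×12 integer matrix of rank 12; reducing to Smith normal form yields diagonal entries (1,1,1,1,1,1,1,1,1,1,1,2).

From H_k ≅ ker(∂_k) / im(∂_{k+1}) we obtain:

  H_0: rank C_0 − rank ∂_1 = 7 − 6 = 1, and the invariant factors of ∂_1 are all 1, so H_0 ≅ Z.
  H_1: rank ker ∂_1 − rank ∂_2 = (18 − 6) − 12 = 0, and ∂_2 has invariant factor 2 > 1, so H_1 ≅ Z/2Z.
  H_2: rank ker ∂_2 − rank ∂_3 = (12 − 12) − 0 = 0, and there is no ∂_3, so H_2 ≅ 0.

As a check, the Euler characteristic is 7 − 18 + 12 = 1, which agrees with 1 − 0 + 0 = 1.

H_0 ≅ Z,  H_1 ≅ Z/2Z,  H_2 = 0.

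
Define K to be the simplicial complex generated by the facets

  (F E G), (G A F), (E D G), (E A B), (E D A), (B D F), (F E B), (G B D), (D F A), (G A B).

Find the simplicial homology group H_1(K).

K has 6 vertices, 15 edges, 10 triangles.
rank ∂_1 = 5, rank ∂_2 = 10 ⇒ b_1 = 15 − 5 − 10 = 0; ∂_2 has invariant factor(s) [2] giving torsion. So H_1 ≅ Z/2Z.

H_1 = Z/2Z.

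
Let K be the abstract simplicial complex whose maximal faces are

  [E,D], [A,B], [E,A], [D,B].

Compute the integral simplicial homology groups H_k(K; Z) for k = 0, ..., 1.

H_0 ≅ Z,  H_1 ≅ Z.

Take the total order A < B < D < E on the vertex set. Then K (dimension 1) consists of the simplices:

  0-simplices (4): A, B, D, E
  1-simplices (4): AB, AE, BD, DE

so the chain groups are C_0 ≅ Z^4, C_1 ≅ Z^4.

Boundary ∂_1: C_1 → C_0 is given by ∂[p,q] = [q] − [p]. For instance
  ∂AE = E − A.
As a 4×4 matrix over Z this has rank 3, with invariant factors (1,1,1).

From H_k ≅ ker(∂_k) / im(∂_{k+1}) we obtain:

  H_0: rank C_0 − rank ∂_1 = 4 − 3 = 1, and the invariant factors of ∂_1 are all 1, so H_0 ≅ Z.
  H_1: rank ker ∂_1 − rank ∂_2 = (4 − 3) − 0 = 1, and there is no ∂_2, so H_1 ≅ Z.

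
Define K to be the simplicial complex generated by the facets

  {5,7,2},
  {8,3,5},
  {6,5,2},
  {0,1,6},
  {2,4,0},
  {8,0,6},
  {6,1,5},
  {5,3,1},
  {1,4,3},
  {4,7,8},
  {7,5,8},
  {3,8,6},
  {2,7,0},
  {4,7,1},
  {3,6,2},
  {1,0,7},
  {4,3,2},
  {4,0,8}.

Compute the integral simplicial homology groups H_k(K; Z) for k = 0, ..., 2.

H_0 = Z,  H_1 = Z ⊕ Z/2Z,  H_2 = 0.

K has 9 vertices, 27 edges, 18 triangles.
rank ∂_0 = 0, rank ∂_1 = 8 ⇒ b_0 = 9 − 0 − 8 = 1; all invariant factors of ∂_1 are 1 so no torsion. So H_0 = Z.
rank ∂_1 = 8, rank ∂_2 = 18 ⇒ b_1 = 27 − 8 − 18 = 1; ∂_2 has invariant factor(s) [2] giving torsion. So H_1 = Z ⊕ Z/2Z.
rank ∂_2 = 18, rank ∂_3 = 0 ⇒ b_2 = 18 − 18 − 0 = 0. So H_2 = 0.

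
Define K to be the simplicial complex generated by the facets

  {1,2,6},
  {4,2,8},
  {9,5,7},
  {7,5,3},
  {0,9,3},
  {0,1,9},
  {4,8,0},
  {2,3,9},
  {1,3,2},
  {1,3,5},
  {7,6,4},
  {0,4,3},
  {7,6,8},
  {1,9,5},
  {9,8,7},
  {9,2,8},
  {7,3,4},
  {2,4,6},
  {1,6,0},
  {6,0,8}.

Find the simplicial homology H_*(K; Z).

H_0 ≅ Z,  H_1 ≅ Z ⊕ Z/2,  H_2 = 0.

K has 10 vertices, 30 edges, 20 triangles.
rank ∂_0 = 0, rank ∂_1 = 9 ⇒ b_0 = 10 − 0 − 9 = 1; all invariant factors of ∂_1 are 1 so no torsion. So H_0 ≅ Z.
rank ∂_1 = 9, rank ∂_2 = 20 ⇒ b_1 = 30 − 9 − 20 = 1; ∂_2 has invariant factor(s) [2] giving torsion. So H_1 ≅ Z ⊕ Z/2.
rank ∂_2 = 20, rank ∂_3 = 0 ⇒ b_2 = 20 − 20 − 0 = 0. So H_2 ≅ 0.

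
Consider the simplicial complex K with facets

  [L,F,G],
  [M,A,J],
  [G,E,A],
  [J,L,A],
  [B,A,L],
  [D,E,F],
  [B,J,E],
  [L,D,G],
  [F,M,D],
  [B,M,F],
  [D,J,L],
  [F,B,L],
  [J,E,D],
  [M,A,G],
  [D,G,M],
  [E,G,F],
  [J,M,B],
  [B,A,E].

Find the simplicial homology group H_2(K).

H_2 = 0.

Order the vertices as A < B < D < E < F < G < J < L < M. Listing each simplex with vertices in this order, K has dimension 2 with simplices:

  0-simplices (9): A, B, D, E, F, G, J, L, M
  1-simplices (27): AB, AE, AG, AJ, AL, AM, BE, BF, BJ, BL, BM, DE, DF, DG, DJ, DL, DM, EF, EG, EJ, FG, FL, FM, GL, GM, JL, JM
  2-simplices (18): ABE, ABL, AEG, AGM, AJL, AJM, BEJ, BFL, BFM, BJM, DEF, DEJ, DFM, DGL, DGM, DJL, EFG, FGL

Hence C_0 ≅ Z^9, C_1 ≅ Z^27, C_2 ≅ Z^18.

Boundary ∂_1: C_1 → C_0 maps an edge to its endpoints' difference, ∂[p,q] = q − p.
The resulting 9×27 matrix has rank 8, and its Smith normal form has invariant factors (1,1,1,1,1,1,1,1).

∂_2: C_2 → C_1 sends each 2-simplex [p,q,r] to [q,r] − [p,r] + [p,q]. For instance
  ∂DGL = GL − DL + DG,
  ∂EFG = FG − EG + EF.
As a 27×18 matrix over Z this has rank 18, with invariant factors (1,1,1,1,1,1,1,1,1,1,1,1,1,1,1,1,1,2).

Now H_k = ker ∂_k / im ∂_{k+1}, so:

  H_2: rank ker ∂_2 − rank ∂_3 = (18 − 18) − 0 = 0, and there is no ∂_3, so H_2 = 0.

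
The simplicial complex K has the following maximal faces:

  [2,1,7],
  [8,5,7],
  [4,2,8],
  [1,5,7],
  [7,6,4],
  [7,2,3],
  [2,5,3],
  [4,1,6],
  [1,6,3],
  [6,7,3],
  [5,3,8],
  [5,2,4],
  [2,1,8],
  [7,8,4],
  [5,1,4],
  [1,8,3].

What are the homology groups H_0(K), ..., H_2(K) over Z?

Order the vertices as 1 < 2 < 3 < 4 < 5 < 6 < 7 < 8. Listing each simplex with vertices in this order, K has dimension 2 with simplices:

  0-simplices (8): [1], [2], [3], [4], [5], [6], [7], [8]
  1-simplices (24): (24 of them)
  2-simplices (16): [1,2,7], [1,2,8], [1,3,6], [1,3,8], [1,4,5], [1,4,6], [1,5,7], [2,3,5], [2,3,7], [2,4,5], [2,4,8], [3,5,8], [3,6,7], [4,6,7], [4,7,8], [5,7,8]

giving chain groups C_0 ≅ Z^8, C_1 ≅ Z^24, C_2 ≅ Z^16.

∂_1: C_1 → C_0 is given by ∂[p,q] = [q] − [p].
The 8×24 boundary matrix has rank 7 and Smith normal form diag(1,1,1,1,1,1,1).

The boundary map ∂_2: C_2 → C_1 maps a triangle to the signed sum of its edges. For instance
  ∂[1,5,7] = [5,7] − [1,7] + [1,5],
  ∂[5,7,8] = [7,8] − [5,8] + [5,7].
The 24×16 boundary matrix has rank 15 and Smith normal form diag(1,1,1,1,1,1,1,1,1,1,1,1,1,1,1).

Now H_k = ker ∂_k / im ∂_{k+1}, so:

  H_0: rank C_0 − rank ∂_1 = 8 − 7 = 1, and the invariant factors of ∂_1 are all 1, so H_0 ≅ Z.
  H_1: rank ker ∂_1 − rank ∂_2 = (24 − 7) − 15 = 2, and the invariant factors of ∂_2 are all 1, so H_1 ≅ Z^2.
  H_2: rank ker ∂_2 − rank ∂_3 = (16 − 15) − 0 = 1, and there is no ∂_3, so H_2 ≅ Z.

H_0 = Z,  H_1 = Z^2,  H_2 = Z.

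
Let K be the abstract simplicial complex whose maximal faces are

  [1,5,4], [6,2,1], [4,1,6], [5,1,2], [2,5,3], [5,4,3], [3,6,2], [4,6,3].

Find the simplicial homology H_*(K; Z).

H_0 ≅ Z,  H_1 = 0,  H_2 ≅ Z.

We work with the vertex ordering 1 < 2 < 3 < 4 < 5 < 6. The simplices of K, each written with vertices in increasing order, are:

  0-simplices (6): [1], [2], [3], [4], [5], [6]
  1-simplices (12): [1,2], [1,4], [1,5], [1,6], [2,3], [2,5], [2,6], [3,4], [3,5], [3,6], [4,5], [4,6]
  2-simplices (8): [1,2,5], [1,2,6], [1,4,5], [1,4,6], [2,3,5], [2,3,6], [3,4,5], [3,4,6]

Hence C_0 ≅ Z^6, C_1 ≅ Z^12, C_2 ≅ Z^8.

∂_1: C_1 → C_0 maps an edge to its endpoints' difference, ∂[p,q] = q − p.
The 6×12 boundary matrix has rank 5 and Smith normal form diag(1,1,1,1,1).

Boundary ∂_2: C_2 → C_1 sends each 2-simplex [p,q,r] to [q,r] − [p,r] + [p,q]. For instance
  ∂[2,3,5] = [3,5] − [2,5] + [2,3],
  ∂[1,2,6] = [2,6] − [1,6] + [1,2].
The resulting 12×8 matrix has rank 7, and its Smith normal form has invariant factors (1,1,1,1,1,1,1).

Reading off H_k = ker ∂_k / im ∂_{k+1}:

  H_0: rank C_0 − rank ∂_1 = 6 − 5 = 1, and the invariant factors of ∂_1 are all 1, so H_0 ≅ Z.
  H_1: rank ker ∂_1 − rank ∂_2 = (12 − 5) − 7 = 0, and the invariant factors of ∂_2 are all 1, so H_1 ≅ 0.
  H_2: rank ker ∂_2 − rank ∂_3 = (8 − 7) − 0 = 1, and there is no ∂_3, so H_2 ≅ Z.

(K is a triangulation of the 2-sphere S^2.)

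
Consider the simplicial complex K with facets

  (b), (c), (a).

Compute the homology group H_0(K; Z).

H_0 = Z^3.

Fix the vertex order a < b < c and write every simplex with vertices in increasing order. Then dim K = 0 and the simplices of K are:

  0-simplices (3): a, b, c

so the chain groups are C_0 ≅ Z^3.

Computing H_k = (kernel of ∂_k) / (image of ∂_{k+1}):

  H_0: rank C_0 − rank ∂_1 = 3 − 0 = 3, and there is no ∂_1, so H_0 ≅ Z^3.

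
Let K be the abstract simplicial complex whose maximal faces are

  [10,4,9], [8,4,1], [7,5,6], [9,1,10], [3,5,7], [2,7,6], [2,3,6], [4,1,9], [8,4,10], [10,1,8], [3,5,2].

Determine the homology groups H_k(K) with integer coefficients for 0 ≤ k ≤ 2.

Order the vertices as 1 < 2 < 3 < 4 < 5 < 6 < 7 < 8 < 9 < 10. Listing each simplex with vertices in this order, K has dimension 2 with simplices:

  0-simplices (10): [1], [2], [3], [4], [5], [6], [7], [8], [9], [10]
  1-simplices (19): [1,4], [1,8], [1,9], [1,10], [2,3], [2,5], [2,6], [2,7], [3,5], [3,6], [3,7], [4,8], [4,9], [4,10], [5,6], [5,7], [6,7], [8,10], [9,10]
  2-simplices (11): [1,4,8], [1,4,9], [1,8,10], [1,9,10], [2,3,5], [2,3,6], [2,6,7], [3,5,7], [4,8,10], [4,9,10], [5,6,7]

so the chain groups are C_0 ≅ Z^10, C_1 ≅ Z^19, C_2 ≅ Z^11.

Boundary ∂_1: C_1 → C_0 sends each edge [p,q] (with p < q) to q − p.
The 10×19 boundary matrix has rank 8 and Smith normal form diag(1,1,1,1,1,1,1,1).

∂_2: C_2 → C_1 sends each 2-simplex [p,q,r] to [q,r] − [p,r] + [p,q]. For instance
  ∂[4,8,10] = [8,10] − [4,10] + [4,8],
  ∂[3,5,7] = [5,7] − [3,7] + [3,5].
This gives a 19×11 integer matrix of rank 10; reducing to Smith normal form yields diagonal entries (1,1,1,1,1,1,1,1,1,1).

From H_k ≅ ker(∂_k) / im(∂_{k+1}) we obtain:

  H_0: rank C_0 − rank ∂_1 = 10 − 8 = 2, and the invariant factors of ∂_1 are all 1, so H_0 ≅ Z^2.
  H_1: rank ker ∂_1 − rank ∂_2 = (19 − 8) − 10 = 1, and the invariant factors of ∂_2 are all 1, so H_1 ≅ Z.
  H_2: rank ker ∂_2 − rank ∂_3 = (11 − 10) − 0 = 1, and there is no ∂_3, so H_2 ≅ Z.

As a check, the Euler characteristic is 10 − 19 + 11 = 2, which agrees with 2 − 1 + 1 = 2.
(K is a triangulation of the disjoint union of the 2-sphere S^2 and the Möbius band.)

H_0 ≅ Z^2,  H_1 ≅ Z,  H_2 ≅ Z.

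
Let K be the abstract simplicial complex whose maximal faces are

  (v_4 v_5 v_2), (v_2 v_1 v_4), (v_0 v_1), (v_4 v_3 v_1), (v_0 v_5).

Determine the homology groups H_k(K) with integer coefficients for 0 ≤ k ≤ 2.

Fix the vertex order v_0 < v_1 < v_2 < v_3 < v_4 < v_5 and write every simplex with vertices in increasing order. Then dim K = 2 and the simplices of K are:

  0-simplices (6): [v_0], [v_1], [v_2], [v_3], [v_4], [v_5]
  1-simplices (9): [v_0,v_1], [v_0,v_5], [v_1,v_2], [v_1,v_3], [v_1,v_4], [v_2,v_4], [v_2,v_5], [v_3,v_4], [v_4,v_5]
  2-simplices (3): [v_1,v_2,v_4], [v_1,v_3,v_4], [v_2,v_4,v_5]

so the chain groups are C_0 ≅ Z^6, C_1 ≅ Z^9, C_2 ≅ Z^3.

Boundary ∂_1: C_1 → C_0 sends each edge [p,q] (with p < q) to q − p. For instance
  ∂[v_0,v_1] = [v_1] − [v_0].
This gives a 6×9 integer matrix of rank 5; reducing to Smith normal form yields diagonal entries (1,1,1,1,1).

Boundary ∂_2: C_2 → C_1 sends each 2-simplex [p,q,r] to [q,r] − [p,r] + [p,q]. For instance
  ∂[v_1,v_3,v_4] = [v_3,v_4] − [v_1,v_4] + [v_1,v_3],
  ∂[v_2,v_4,v_5] = [v_4,v_5] − [v_2,v_5] + [v_2,v_4].
As a 9×3 matrix over Z this has rank 3, with invariant factors (1,1,1).

Reading off H_k = ker ∂_k / im ∂_{k+1}:

  H_0: rank C_0 − rank ∂_1 = 6 − 5 = 1, and the invariant factors of ∂_1 are all 1, so H_0 = Z.
  H_1: rank ker ∂_1 − rank ∂_2 = (9 − 5) − 3 = 1, and the invariant factors of ∂_2 are all 1, so H_1 = Z.
  H_2: rank ker ∂_2 − rank ∂_3 = (3 − 3) − 0 = 0, and there is no ∂_3, so H_2 = 0.

H_0 ≅ Z,  H_1 ≅ Z,  H_2 = 0.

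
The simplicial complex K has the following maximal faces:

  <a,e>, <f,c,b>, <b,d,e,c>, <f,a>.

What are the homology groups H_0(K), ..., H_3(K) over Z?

H_0 = Z,  H_1 = Z,  H_2 = 0,  H_3 = 0.

Order the vertices as a < b < c < d < e < f. Listing each simplex with vertices in this order, K has dimension 3 with simplices:

  0-simplices (6): a, b, c, d, e, f
  1-simplices (10): ae, af, bc, bd, be, bf, cd, ce, cf, de
  2-simplices (5): bcd, bce, bcf, bde, cde
  3-simplices (1): bcde

so the chain groups are C_0 ≅ Z^6, C_1 ≅ Z^10, C_2 ≅ Z^5, C_3 ≅ Z^1.

Boundary ∂_1: C_1 → C_0 is given by ∂[p,q] = [q] − [p].
As a 6×10 matrix over Z this has rank 5, with invariant factors (1,1,1,1,1).

∂_2: C_2 → C_1 maps a triangle to the signed sum of its edges. For instance
  ∂cde = de − ce + cd,
  ∂bcd = cd − bd + bc.
The resulting 10×5 matrix has rank 4, and its Smith normal form has invariant factors (1,1,1,1).

∂_3: C_3 → C_2 sends each 3-simplex σ to the alternating sum Σ_i (−1)^i (σ with its i-th vertex removed). For instance
  ∂bcde = cde − bde + bce − bcd.
The 5×1 boundary matrix has rank 1 and Smith normal form diag(1).

Now H_k = ker ∂_k / im ∂_{k+1}, so:

  H_0: rank C_0 − rank ∂_1 = 6 − 5 = 1, and the invariant factors of ∂_1 are all 1, so H_0 ≅ Z.
  H_1: rank ker ∂_1 − rank ∂_2 = (10 − 5) − 4 = 1, and the invariant factors of ∂_2 are all 1, so H_1 ≅ Z.
  H_2: rank ker ∂_2 − rank ∂_3 = (5 − 4) − 1 = 0, and the invariant factors of ∂_3 are all 1, so H_2 ≅ 0.
  H_3: rank ker ∂_3 − rank ∂_4 = (1 − 1) − 0 = 0, and there is no ∂_4, so H_3 ≅ 0.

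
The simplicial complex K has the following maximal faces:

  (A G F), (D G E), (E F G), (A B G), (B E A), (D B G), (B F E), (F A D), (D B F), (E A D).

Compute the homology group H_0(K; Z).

H_0 ≅ Z.

Fix the vertex order A < B < D < E < F < G and write every simplex with vertices in increasing order. Then dim K = 2 and the simplices of K are:

  0-simplices (6): A, B, D, E, F, G
  1-simplices (15): AB, AD, AE, AF, AG, BD, BE, BF, BG, DE, DF, DG, EF, EG, FG
  2-simplices (10): ABE, ABG, ADE, ADF, AFG, BDF, BDG, BEF, DEG, EFG

Hence C_0 ≅ Z^6, C_1 ≅ Z^15, C_2 ≅ Z^10.

Boundary ∂_1: C_1 → C_0 is given by ∂[p,q] = [q] − [p]. For instance
  ∂AB = B − A.
As a 6×15 matrix over Z this has rank 5, with invariant factors (1,1,1,1,1).

Boundary ∂_2: C_2 → C_1 maps a triangle to the signed sum of its edges. For instance
  ∂ABE = BE − AE + AB,
  ∂AFG = FG − AG + AF.
The resulting 15×10 matrix has rank 10, and its Smith normal form has invariant factors (1,1,1,1,1,1,1,1,1,2).

Now H_k = ker ∂_k / im ∂_{k+1}, so:

  H_0: rank C_0 − rank ∂_1 = 6 − 5 = 1, and the invariant factors of ∂_1 are all 1, so H_0 ≅ Z.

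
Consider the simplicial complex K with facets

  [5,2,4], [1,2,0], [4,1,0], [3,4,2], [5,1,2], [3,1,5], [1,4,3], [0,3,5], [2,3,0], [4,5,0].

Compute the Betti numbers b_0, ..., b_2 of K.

Fix the vertex order 0 < 1 < 2 < 3 < 4 < 5 and write every simplex with vertices in increasing order. Then dim K = 2 and the simplices of K are:

  0-simplices (6): [0], [1], [2], [3], [4], [5]
  1-simplices (15): [0,1], [0,2], [0,3], [0,4], [0,5], [1,2], [1,3], [1,4], [1,5], [2,3], [2,4], [2,5], [3,4], [3,5], [4,5]
  2-simplices (10): [0,1,2], [0,1,4], [0,2,3], [0,3,5], [0,4,5], [1,2,5], [1,3,4], [1,3,5], [2,3,4], [2,4,5]

so the chain groups are C_0 ≅ Z^6, C_1 ≅ Z^15, C_2 ≅ Z^10.

Boundary ∂_1: C_1 → C_0 is given by ∂[p,q] = [q] − [p]. For instance
  ∂[2,3] = [3] − [2].
The 6×15 boundary matrix has rank 5 and Smith normal form diag(1,1,1,1,1).

∂_2: C_2 → C_1 sends each 2-simplex [p,q,r] to [q,r] − [p,r] + [p,q]. For instance
  ∂[2,3,4] = [3,4] − [2,4] + [2,3],
  ∂[1,2,5] = [2,5] − [1,5] + [1,2].
This gives a 15×10 integer matrix of rank 10; reducing to Smith normal form yields diagonal entries (1,1,1,1,1,1,1,1,1,2).

From H_k ≅ ker(∂_k) / im(∂_{k+1}) we obtain:

  H_0: rank C_0 − rank ∂_1 = 6 − 5 = 1, and the invariant factors of ∂_1 are all 1, so H_0 ≅ Z.
  H_1: rank ker ∂_1 − rank ∂_2 = (15 − 5) − 10 = 0, and ∂_2 has invariant factor 2 > 1, so H_1 ≅ Z/2.
  H_2: rank ker ∂_2 − rank ∂_3 = (10 − 10) − 0 = 0, and there is no ∂_3, so H_2 ≅ 0.

As a check, the Euler characteristic is 6 − 15 + 10 = 1, which agrees with 1 − 0 + 0 = 1.

Hence the Betti numbers are b_0 = 1, b_1 = 0, b_2 = 0.

b_0 = 1, b_1 = 0, b_2 = 0.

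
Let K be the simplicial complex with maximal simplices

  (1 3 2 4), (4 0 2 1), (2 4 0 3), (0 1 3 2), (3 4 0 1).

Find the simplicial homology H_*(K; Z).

H_0 ≅ Z,  H_1 = 0,  H_2 = 0,  H_3 ≅ Z.

Order the vertices as 0 < 1 < 2 < 3 < 4. Listing each simplex with vertices in this order, K has dimension 3 with simplices:

  0-simplices (5): [0], [1], [2], [3], [4]
  1-simplices (10): [0,1], [0,2], [0,3], [0,4], [1,2], [1,3], [1,4], [2,3], [2,4], [3,4]
  2-simplices (10): [0,1,2], [0,1,3], [0,1,4], [0,2,3], [0,2,4], [0,3,4], [1,2,3], [1,2,4], [1,3,4], [2,3,4]
  3-simplices (5): [0,1,2,3], [0,1,2,4], [0,1,3,4], [0,2,3,4], [1,2,3,4]

Hence C_0 ≅ Z^5, C_1 ≅ Z^10, C_2 ≅ Z^10, C_3 ≅ Z^5.

Boundary ∂_1: C_1 → C_0 maps an edge to its endpoints' difference, ∂[p,q] = q − p. For instance
  ∂[1,2] = [2] − [1].
This gives a 5×10 integer matrix of rank 4; reducing to Smith normal form yields diagonal entries (1,1,1,1).

The boundary map ∂_2: C_2 → C_1 acts by ∂[p,q,r] = [q,r] − [p,r] + [p,q]. For instance
  ∂[1,2,4] = [2,4] − [1,4] + [1,2],
  ∂[0,1,2] = [1,2] − [0,2] + [0,1].
This gives a 10×10 integer matrix of rank 6; reducing to Smith normal form yields diagonal entries (1,1,1,1,1,1).

Boundary ∂_3: C_3 → C_2 sends each 3-simplex σ to the alternating sum Σ_i (−1)^i (σ with its i-th vertex removed). For instance
  ∂[0,1,3,4] = [1,3,4] − [0,3,4] + [0,1,4] − [0,1,3],
  ∂[0,2,3,4] = [2,3,4] − [0,3,4] + [0,2,4] − [0,2,3].
This gives a 10×5 integer matrix of rank 4; reducing to Smith normal form yields diagonal entries (1,1,1,1).

Computing H_k = (kernel of ∂_k) / (image of ∂_{k+1}):

  H_0: rank C_0 − rank ∂_1 = 5 − 4 = 1, and the invariant factors of ∂_1 are all 1, so H_0 = Z.
  H_1: rank ker ∂_1 − rank ∂_2 = (10 − 4) − 6 = 0, and the invariant factors of ∂_2 are all 1, so H_1 = 0.
  H_2: rank ker ∂_2 − rank ∂_3 = (10 − 6) − 4 = 0, and the invariant factors of ∂_3 are all 1, so H_2 = 0.
  H_3: rank ker ∂_3 − rank ∂_4 = (5 − 4) − 0 = 1, and there is no ∂_4, so H_3 = Z.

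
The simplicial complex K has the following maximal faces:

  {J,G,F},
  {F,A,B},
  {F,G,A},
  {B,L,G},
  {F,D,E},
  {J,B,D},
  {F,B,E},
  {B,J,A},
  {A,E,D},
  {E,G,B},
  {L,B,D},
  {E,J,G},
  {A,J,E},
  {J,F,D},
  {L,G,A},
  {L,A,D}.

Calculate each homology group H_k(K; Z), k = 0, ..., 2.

H_0 ≅ Z,  H_1 ≅ Z^2,  H_2 ≅ Z.

We work with the vertex ordering A < B < D < E < F < G < J < L. The simplices of K, each written with vertices in increasing order, are:

  0-simplices (8): A, B, D, E, F, G, J, L
  1-simplices (24): AB, AD, AE, AF, AG, AJ, AL, BD, BE, BF, BG, BJ, BL, DE, DF, DJ, DL, EF, EG, EJ, FG, FJ, GJ, GL
  2-simplices (16): ABF, ABJ, ADE, ADL, AEJ, AFG, AGL, BDJ, BDL, BEF, BEG, BGL, DEF, DFJ, EGJ, FGJ

giving chain groups C_0 ≅ Z^8, C_1 ≅ Z^24, C_2 ≅ Z^16.

Boundary ∂_1: C_1 → C_0 sends each edge [p,q] (with p < q) to q − p. For instance
  ∂DL = L − D.
The 8×24 boundary matrix has rank 7 and Smith normal form diag(1,1,1,1,1,1,1).

The boundary map ∂_2: C_2 → C_1 acts by ∂[p,q,r] = [q,r] − [p,r] + [p,q]. For instance
  ∂AEJ = EJ − AJ + AE,
  ∂DFJ = FJ − DJ + DF.
This gives a 24×16 integer matrix of rank 15; reducing to Smith normal form yields diagonal entries (1,1,1,1,1,1,1,1,1,1,1,1,1,1,1).

Reading off H_k = ker ∂_k / im ∂_{k+1}:

  H_0: rank C_0 − rank ∂_1 = 8 − 7 = 1, and the invariant factors of ∂_1 are all 1, so H_0 = Z.
  H_1: rank ker ∂_1 − rank ∂_2 = (24 − 7) − 15 = 2, and the invariant factors of ∂_2 are all 1, so H_1 = Z^2.
  H_2: rank ker ∂_2 − rank ∂_3 = (16 − 15) − 0 = 1, and there is no ∂_3, so H_2 = Z.

As a check, the Euler characteristic is 8 − 24 + 16 = 0, which agrees with 1 − 2 + 1 = 0.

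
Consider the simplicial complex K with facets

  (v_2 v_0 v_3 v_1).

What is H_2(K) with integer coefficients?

H_2 = 0.

We work with the vertex ordering v_0 < v_1 < v_2 < v_3. The simplices of K, each written with vertices in increasing order, are:

  0-simplices (4): [v_0], [v_1], [v_2], [v_3]
  1-simplices (6): [v_0,v_1], [v_0,v_2], [v_0,v_3], [v_1,v_2], [v_1,v_3], [v_2,v_3]
  2-simplices (4): [v_0,v_1,v_2], [v_0,v_1,v_3], [v_0,v_2,v_3], [v_1,v_2,v_3]
  3-simplices (1): [v_0,v_1,v_2,v_3]

so the chain groups are C_0 ≅ Z^4, C_1 ≅ Z^6, C_2 ≅ Z^4, C_3 ≅ Z^1.

Boundary ∂_1: C_1 → C_0 maps an edge to its endpoints' difference, ∂[p,q] = q − p. For instance
  ∂[v_1,v_2] = [v_2] − [v_1].
As a 4×6 matrix over Z this has rank 3, with invariant factors (1,1,1).

Boundary ∂_2: C_2 → C_1 maps a triangle to the signed sum of its edges. For instance
  ∂[v_0,v_2,v_3] = [v_2,v_3] − [v_0,v_3] + [v_0,v_2],
  ∂[v_0,v_1,v_2] = [v_1,v_2] − [v_0,v_2] + [v_0,v_1].
As a 6×4 matrix over Z this has rank 3, with invariant factors (1,1,1).

Boundary ∂_3: C_3 → C_2 sends each 3-simplex σ to the alternating sum Σ_i (−1)^i (σ with its i-th vertex removed). For instance
  ∂[v_0,v_1,v_2,v_3] = [v_1,v_2,v_3] − [v_0,v_2,v_3] + [v_0,v_1,v_3] − [v_0,v_1,v_2].
As a 4×1 matrix over Z this has rank 1, with invariant factors (1).

Computing H_k = (kernel of ∂_k) / (image of ∂_{k+1}):

  H_2: rank ker ∂_2 − rank ∂_3 = (4 − 3) − 1 = 0, and the invariant factors of ∂_3 are all 1, so H_2 = 0.

(K is a triangulation of the 3-simplex.)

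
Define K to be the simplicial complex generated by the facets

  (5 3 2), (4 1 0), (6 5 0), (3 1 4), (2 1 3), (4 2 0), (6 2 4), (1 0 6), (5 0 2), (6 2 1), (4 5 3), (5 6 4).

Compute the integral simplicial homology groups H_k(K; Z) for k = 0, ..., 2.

H_0 = Z,  H_1 = Z/2,  H_2 = 0.

K has 7 vertices, 18 edges, 12 triangles.
rank ∂_0 = 0, rank ∂_1 = 6 ⇒ b_0 = 7 − 0 − 6 = 1; all invariant factors of ∂_1 are 1 so no torsion. So H_0 ≅ Z.
rank ∂_1 = 6, rank ∂_2 = 12 ⇒ b_1 = 18 − 6 − 12 = 0; ∂_2 has invariant factor(s) [2] giving torsion. So H_1 ≅ Z/2.
rank ∂_2 = 12, rank ∂_3 = 0 ⇒ b_2 = 12 − 12 − 0 = 0. So H_2 ≅ 0.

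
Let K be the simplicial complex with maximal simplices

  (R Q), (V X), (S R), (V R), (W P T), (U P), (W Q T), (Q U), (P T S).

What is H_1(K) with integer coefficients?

H_1 ≅ Z^2.

Fix the vertex order P < Q < R < S < T < U < V < W < X and write every simplex with vertices in increasing order. Then dim K = 2 and the simplices of K are:

  0-simplices (9): P, Q, R, S, T, U, V, W, X
  1-simplices (13): PS, PT, PU, PW, QR, QT, QU, QW, RS, RV, ST, TW, VX
  2-simplices (3): PST, PTW, QTW

Hence C_0 ≅ Z^9, C_1 ≅ Z^13, C_2 ≅ Z^3.

The boundary map ∂_1: C_1 → C_0 sends each edge [p,q] (with p < q) to q − p. For instance
  ∂QR = R − Q.
This gives a 9×13 integer matrix of rank 8; reducing to Smith normal form yields diagonal entries (1,1,1,1,1,1,1,1).

∂_2: C_2 → C_1 maps a triangle to the signed sum of its edges. For instance
  ∂PST = ST − PT + PS,
  ∂PTW = TW − PW + PT.
The resulting 13×3 matrix has rank 3, and its Smith normal form has invariant factors (1,1,1).

Computing H_k = (kernel of ∂_k) / (image of ∂_{k+1}):

  H_1: rank ker ∂_1 − rank ∂_2 = (13 − 8) − 3 = 2, and the invariant factors of ∂_2 are all 1, so H_1 ≅ Z^2.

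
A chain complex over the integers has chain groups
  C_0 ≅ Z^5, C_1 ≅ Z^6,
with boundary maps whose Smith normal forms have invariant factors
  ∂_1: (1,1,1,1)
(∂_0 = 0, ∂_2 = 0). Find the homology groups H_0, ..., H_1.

H_0: b_0 = 5 − 0 − 4 = 1; torsion from ∂_1 factors > 1: none. So H_0 ≅ Z.
H_1: b_1 = 6 − 4 − 0 = 2; torsion from ∂_2 factors > 1: none. So H_1 ≅ Z^2.

H_0 ≅ Z,  H_1 ≅ Z^2.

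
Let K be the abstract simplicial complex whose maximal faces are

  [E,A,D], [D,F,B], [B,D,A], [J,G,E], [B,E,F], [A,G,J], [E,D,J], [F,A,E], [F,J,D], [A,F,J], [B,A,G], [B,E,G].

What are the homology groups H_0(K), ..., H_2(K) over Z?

Order the vertices as A < B < D < E < F < G < J. Listing each simplex with vertices in this order, K has dimension 2 with simplices:

  0-simplices (7): A, B, D, E, F, G, J
  1-simplices (18): AB, AD, AE, AF, AG, AJ, BD, BE, BF, BG, DE, DF, DJ, EF, EG, EJ, FJ, GJ
  2-simplices (12): ABD, ABG, ADE, AEF, AFJ, AGJ, BDF, BEF, BEG, DEJ, DFJ, EGJ

Hence C_0 ≅ Z^7, C_1 ≅ Z^18, C_2 ≅ Z^12.

Boundary ∂_1: C_1 → C_0 maps an edge to its endpoints' difference, ∂[p,q] = q − p.
The resulting 7×18 matrix has rank 6, and its Smith normal form has invariant factors (1,1,1,1,1,1).

Boundary ∂_2: C_2 → C_1 maps a triangle to the signed sum of its edges. For instance
  ∂BEF = EF − BF + BE,
  ∂AFJ = FJ − AJ + AF.
This gives a 18×12 integer matrix of rank 12; reducing to Smith normal form yields diagonal entries (1,1,1,1,1,1,1,1,1,1,1,2).

From H_k ≅ ker(∂_k) / im(∂_{k+1}) we obtain:

  H_0: rank C_0 − rank ∂_1 = 7 − 6 = 1, and the invariant factors of ∂_1 are all 1, so H_0 = Z.
  H_1: rank ker ∂_1 − rank ∂_2 = (18 − 6) − 12 = 0, and ∂_2 has invariant factor 2 > 1, so H_1 = Z/2Z.
  H_2: rank ker ∂_2 − rank ∂_3 = (12 − 12) − 0 = 0, and there is no ∂_3, so H_2 = 0.

As a check, the Euler characteristic is 7 − 18 + 12 = 1, which agrees with 1 − 0 + 0 = 1.

H_0 = Z,  H_1 = Z/2Z,  H_2 = 0.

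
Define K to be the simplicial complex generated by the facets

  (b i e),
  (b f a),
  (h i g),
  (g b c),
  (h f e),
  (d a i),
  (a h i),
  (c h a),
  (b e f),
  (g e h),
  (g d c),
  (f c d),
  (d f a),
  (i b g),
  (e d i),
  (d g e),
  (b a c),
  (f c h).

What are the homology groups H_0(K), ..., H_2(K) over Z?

H_0 ≅ Z,  H_1 ≅ Z ⊕ Z/2Z,  H_2 = 0.

We work with the vertex ordering a < b < c < d < e < f < g < h < i. The simplices of K, each written with vertices in increasing order, are:

  0-simplices (9): a, b, c, d, e, f, g, h, i
  1-simplices (27): ab, ac, ad, af, ah, ai, bc, be, bf, bg, bi, cd, cf, cg, ch, de, df, dg, di, ef, eg, eh, ei, fh, gh, gi, hi
  2-simplices (18): abc, abf, ach, adf, adi, ahi, bcg, bef, bei, bgi, cdf, cdg, cfh, deg, dei, efh, egh, ghi

Hence C_0 ≅ Z^9, C_1 ≅ Z^27, C_2 ≅ Z^18.

∂_1: C_1 → C_0 sends each edge [p,q] (with p < q) to q − p.
This gives a 9×27 integer matrix of rank 8; reducing to Smith normal form yields diagonal entries (1,1,1,1,1,1,1,1).

∂_2: C_2 → C_1 maps a triangle to the signed sum of its edges. For instance
  ∂adf = df − af + ad,
  ∂cfh = fh − ch + cf.
The 27×18 boundary matrix has rank 18 and Smith normal form diag(1,1,1,1,1,1,1,1,1,1,1,1,1,1,1,1,1,2).

Computing H_k = (kernel of ∂_k) / (image of ∂_{k+1}):

  H_0: rank C_0 − rank ∂_1 = 9 − 8 = 1, and the invariant factors of ∂_1 are all 1, so H_0 = Z.
  H_1: rank ker ∂_1 − rank ∂_2 = (27 − 8) − 18 = 1, and ∂_2 has invariant factor 2 > 1, so H_1 = Z ⊕ Z/2Z.
  H_2: rank ker ∂_2 − rank ∂_3 = (18 − 18) − 0 = 0, and there is no ∂_3, so H_2 = 0.

As a check, the Euler characteristic is 9 − 27 + 18 = 0, which agrees with 1 − 1 + 0 = 0.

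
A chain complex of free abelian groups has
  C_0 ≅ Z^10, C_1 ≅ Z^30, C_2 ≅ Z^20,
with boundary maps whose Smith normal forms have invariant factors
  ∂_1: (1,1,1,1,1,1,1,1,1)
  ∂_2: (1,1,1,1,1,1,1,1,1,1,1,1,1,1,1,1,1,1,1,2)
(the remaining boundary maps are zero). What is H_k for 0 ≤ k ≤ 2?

H_0: b_0 = 10 − 0 − 9 = 1; torsion from ∂_1 factors > 1: none. So H_0 = Z.
H_1: b_1 = 30 − 9 − 20 = 1; torsion from ∂_2 factors > 1: [2]. So H_1 = Z ⊕ Z/2Z.
H_2: b_2 = 20 − 20 − 0 = 0; torsion from ∂_3 factors > 1: none. So H_2 = 0.

H_0 = Z,  H_1 = Z ⊕ Z/2Z,  H_2 = 0.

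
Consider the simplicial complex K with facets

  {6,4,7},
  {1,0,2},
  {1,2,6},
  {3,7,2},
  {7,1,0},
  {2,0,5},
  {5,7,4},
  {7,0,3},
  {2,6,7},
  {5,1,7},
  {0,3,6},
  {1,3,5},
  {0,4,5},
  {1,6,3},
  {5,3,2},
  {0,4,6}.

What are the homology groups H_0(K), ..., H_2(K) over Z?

Fix the vertex order 0 < 1 < 2 < 3 < 4 < 5 < 6 < 7 and write every simplex with vertices in increasing order. Then dim K = 2 and the simplices of K are:

  0-simplices (8): [0], [1], [2], [3], [4], [5], [6], [7]
  1-simplices (24): (24 of them)
  2-simplices (16): [0,1,2], [0,1,7], [0,2,5], [0,3,6], [0,3,7], [0,4,5], [0,4,6], [1,2,6], [1,3,5], [1,3,6], [1,5,7], [2,3,5], [2,3,7], [2,6,7], [4,5,7], [4,6,7]

giving chain groups C_0 ≅ Z^8, C_1 ≅ Z^24, C_2 ≅ Z^16.

∂_1: C_1 → C_0 sends each edge [p,q] (with p < q) to q − p. For instance
  ∂[0,7] = [7] − [0].
The resulting 8×24 matrix has rank 7, and its Smith normal form has invariant factors (1,1,1,1,1,1,1).

∂_2: C_2 → C_1 maps a triangle to the signed sum of its edges. For instance
  ∂[4,6,7] = [6,7] − [4,7] + [4,6],
  ∂[1,5,7] = [5,7] − [1,7] + [1,5].
This gives a 24×16 integer matrix of rank 15; reducing to Smith normal form yields diagonal entries (1,1,1,1,1,1,1,1,1,1,1,1,1,1,1).

Reading off H_k = ker ∂_k / im ∂_{k+1}:

  H_0: rank C_0 − rank ∂_1 = 8 − 7 = 1, and the invariant factors of ∂_1 are all 1, so H_0 ≅ Z.
  H_1: rank ker ∂_1 − rank ∂_2 = (24 − 7) − 15 = 2, and the invariant factors of ∂_2 are all 1, so H_1 ≅ Z^2.
  H_2: rank ker ∂_2 − rank ∂_3 = (16 − 15) − 0 = 1, and there is no ∂_3, so H_2 ≅ Z.

As a check, the Euler characteristic is 8 − 24 + 16 = 0, which agrees with 1 − 2 + 1 = 0.

H_0 ≅ Z,  H_1 ≅ Z^2,  H_2 ≅ Z.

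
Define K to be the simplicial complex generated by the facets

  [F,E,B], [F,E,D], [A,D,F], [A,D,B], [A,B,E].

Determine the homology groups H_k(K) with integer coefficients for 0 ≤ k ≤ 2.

Order the vertices as A < B < D < E < F. Listing each simplex with vertices in this order, K has dimension 2 with simplices:

  0-simplices (5): A, B, D, E, F
  1-simplices (10): AB, AD, AE, AF, BD, BE, BF, DE, DF, EF
  2-simplices (5): ABD, ABE, ADF, BEF, DEF

giving chain groups C_0 ≅ Z^5, C_1 ≅ Z^10, C_2 ≅ Z^5.

∂_1: C_1 → C_0 is given by ∂[p,q] = [q] − [p]. For instance
  ∂AD = D − A.
This gives a 5×10 integer matrix of rank 4; reducing to Smith normal form yields diagonal entries (1,1,1,1).

The boundary map ∂_2: C_2 → C_1 sends each 2-simplex [p,q,r] to [q,r] − [p,r] + [p,q]. For instance
  ∂BEF = EF − BF + BE,
  ∂DEF = EF − DF + DE.
As a 10×5 matrix over Z this has rank 5, with invariant factors (1,1,1,1,1).

Computing H_k = (kernel of ∂_k) / (image of ∂_{k+1}):

  H_0: rank C_0 − rank ∂_1 = 5 − 4 = 1, and the invariant factors of ∂_1 are all 1, so H_0 = Z.
  H_1: rank ker ∂_1 − rank ∂_2 = (10 − 4) − 5 = 1, and the invariant factors of ∂_2 are all 1, so H_1 = Z.
  H_2: rank ker ∂_2 − rank ∂_3 = (5 − 5) − 0 = 0, and there is no ∂_3, so H_2 = 0.

H_0 = Z,  H_1 = Z,  H_2 = 0.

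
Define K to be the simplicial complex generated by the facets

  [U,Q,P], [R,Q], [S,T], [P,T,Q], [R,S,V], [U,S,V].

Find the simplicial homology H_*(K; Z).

H_0 ≅ Z,  H_1 ≅ Z^2,  H_2 = 0.

Fix the vertex order P < Q < R < S < T < U < V and write every simplex with vertices in increasing order. Then dim K = 2 and the simplices of K are:

  0-simplices (7): P, Q, R, S, T, U, V
  1-simplices (12): PQ, PT, PU, QR, QT, QU, RS, RV, ST, SU, SV, UV
  2-simplices (4): PQT, PQU, RSV, SUV

so the chain groups are C_0 ≅ Z^7, C_1 ≅ Z^12, C_2 ≅ Z^4.

The boundary map ∂_1: C_1 → C_0 is given by ∂[p,q] = [q] − [p].
The 7×12 boundary matrix has rank 6 and Smith normal form diag(1,1,1,1,1,1).

Boundary ∂_2: C_2 → C_1 acts by ∂[p,q,r] = [q,r] − [p,r] + [p,q]. For instance
  ∂PQT = QT − PT + PQ,
  ∂SUV = UV − SV + SU.
As a 12×4 matrix over Z this has rank 4, with invariant factors (1,1,1,1).

From H_k ≅ ker(∂_k) / im(∂_{k+1}) we obtain:

  H_0: rank C_0 − rank ∂_1 = 7 − 6 = 1, and the invariant factors of ∂_1 are all 1, so H_0 ≅ Z.
  H_1: rank ker ∂_1 − rank ∂_2 = (12 − 6) − 4 = 2, and the invariant factors of ∂_2 are all 1, so H_1 ≅ Z^2.
  H_2: rank ker ∂_2 − rank ∂_3 = (4 − 4) − 0 = 0, and there is no ∂_3, so H_2 ≅ 0.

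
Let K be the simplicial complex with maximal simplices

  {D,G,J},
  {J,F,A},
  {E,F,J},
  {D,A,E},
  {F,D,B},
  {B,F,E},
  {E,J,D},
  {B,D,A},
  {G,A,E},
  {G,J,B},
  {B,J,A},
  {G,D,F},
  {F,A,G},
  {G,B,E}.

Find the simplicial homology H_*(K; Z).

K has 7 vertices, 21 edges, 14 triangles.
rank ∂_0 = 0, rank ∂_1 = 6 ⇒ b_0 = 7 − 0 − 6 = 1; all invariant factors of ∂_1 are 1 so no torsion. So H_0 = Z.
rank ∂_1 = 6, rank ∂_2 = 13 ⇒ b_1 = 21 − 6 − 13 = 2; all invariant factors of ∂_2 are 1 so no torsion. So H_1 = Z^2.
rank ∂_2 = 13, rank ∂_3 = 0 ⇒ b_2 = 14 − 13 − 0 = 1. So H_2 = Z.

H_0 = Z,  H_1 = Z^2,  H_2 = Z.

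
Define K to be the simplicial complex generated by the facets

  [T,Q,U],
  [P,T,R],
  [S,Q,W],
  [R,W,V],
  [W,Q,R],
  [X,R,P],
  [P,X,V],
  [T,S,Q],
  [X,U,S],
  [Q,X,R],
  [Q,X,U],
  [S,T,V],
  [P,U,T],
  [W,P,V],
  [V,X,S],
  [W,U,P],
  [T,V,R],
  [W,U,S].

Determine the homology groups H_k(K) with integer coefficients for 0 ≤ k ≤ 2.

We work with the vertex ordering P < Q < R < S < T < U < V < W < X. The simplices of K, each written with vertices in increasing order, are:

  0-simplices (9): P, Q, R, S, T, U, V, W, X
  1-simplices (27): PR, PT, PU, PV, PW, PX, QR, QS, QT, QU, QW, QX, RT, RV, RW, RX, ST, SU, SV, SW, SX, TU, TV, UW, UX, VW, VX
  2-simplices (18): PRT, PRX, PTU, PUW, PVW, PVX, QRW, QRX, QST, QSW, QTU, QUX, RTV, RVW, STV, SUW, SUX, SVX

so the chain groups are C_0 ≅ Z^9, C_1 ≅ Z^27, C_2 ≅ Z^18.

Boundary ∂_1: C_1 → C_0 sends each edge [p,q] (with p < q) to q − p. For instance
  ∂TV = V − T.
As a 9×27 matrix over Z this has rank 8, with invariant factors (1,1,1,1,1,1,1,1).

The boundary map ∂_2: C_2 → C_1 acts by ∂[p,q,r] = [q,r] − [p,r] + [p,q]. For instance
  ∂SUX = UX − SX + SU,
  ∂RTV = TV − RV + RT.
This gives a 27×18 integer matrix of rank 18; reducing to Smith normal form yields diagonal entries (1,1,1,1,1,1,1,1,1,1,1,1,1,1,1,1,1,2).

From H_k ≅ ker(∂_k) / im(∂_{k+1}) we obtain:

  H_0: rank C_0 − rank ∂_1 = 9 − 8 = 1, and the invariant factors of ∂_1 are all 1, so H_0 = Z.
  H_1: rank ker ∂_1 − rank ∂_2 = (27 − 8) − 18 = 1, and ∂_2 has invariant factor 2 > 1, so H_1 = Z × Z/2.
  H_2: rank ker ∂_2 − rank ∂_3 = (18 − 18) − 0 = 0, and there is no ∂_3, so H_2 = 0.

As a check, the Euler characteristic is 9 − 27 + 18 = 0, which agrees with 1 − 1 + 0 = 0.

H_0 ≅ Z,  H_1 ≅ Z × Z/2,  H_2 = 0.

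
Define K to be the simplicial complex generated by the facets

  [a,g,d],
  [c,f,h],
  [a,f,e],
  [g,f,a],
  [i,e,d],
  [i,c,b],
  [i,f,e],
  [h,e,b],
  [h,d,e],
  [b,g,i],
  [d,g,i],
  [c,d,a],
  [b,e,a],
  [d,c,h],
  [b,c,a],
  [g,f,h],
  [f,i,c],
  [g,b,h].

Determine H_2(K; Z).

H_2 = Z.

Take the total order a < b < c < d < e < f < g < h < i on the vertex set. Then K (dimension 2) consists of the simplices:

  0-simplices (9): a, b, c, d, e, f, g, h, i
  1-simplices (27): ab, ac, ad, ae, af, ag, bc, be, bg, bh, bi, cd, cf, ch, ci, de, dg, dh, di, ef, eh, ei, fg, fh, fi, gh, gi
  2-simplices (18): abc, abe, acd, adg, aef, afg, bci, beh, bgh, bgi, cdh, cfh, cfi, deh, dei, dgi, efi, fgh

so the chain groups are C_0 ≅ Z^9, C_1 ≅ Z^27, C_2 ≅ Z^18.

Boundary ∂_1: C_1 → C_0 is given by ∂[p,q] = [q] − [p].
The resulting 9×27 matrix has rank 8, and its Smith normal form has invariant factors (1,1,1,1,1,1,1,1).

The boundary map ∂_2: C_2 → C_1 maps a triangle to the signed sum of its edges. For instance
  ∂afg = fg − ag + af,
  ∂efi = fi − ei + ef.
The resulting 27×18 matrix has rank 17, and its Smith normal form has invariant factors (1,1,1,1,1,1,1,1,1,1,1,1,1,1,1,1,1).

Reading off H_k = ker ∂_k / im ∂_{k+1}:

  H_2: rank ker ∂_2 − rank ∂_3 = (18 − 17) − 0 = 1, and there is no ∂_3, so H_2 ≅ Z.

(K is a triangulation of the torus T^2.)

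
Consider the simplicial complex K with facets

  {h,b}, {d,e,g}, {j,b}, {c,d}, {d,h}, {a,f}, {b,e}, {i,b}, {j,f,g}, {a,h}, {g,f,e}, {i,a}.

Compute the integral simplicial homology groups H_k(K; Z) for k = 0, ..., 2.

We work with the vertex ordering a < b < c < d < e < f < g < h < i < j. The simplices of K, each written with vertices in increasing order, are:

  0-simplices (10): a, b, c, d, e, f, g, h, i, j
  1-simplices (16): af, ah, ai, be, bh, bi, bj, cd, de, dg, dh, ef, eg, fg, fj, gj
  2-simplices (3): deg, efg, fgj

Hence C_0 ≅ Z^10, C_1 ≅ Z^16, C_2 ≅ Z^3.

The boundary map ∂_1: C_1 → C_0 sends each edge [p,q] (with p < q) to q − p. For instance
  ∂bh = h − b.
This gives a 10×16 integer matrix of rank 9; reducing to Smith normal form yields diagonal entries (1,1,1,1,1,1,1,1,1).

∂_2: C_2 → C_1 acts by ∂[p,q,r] = [q,r] − [p,r] + [p,q]. For instance
  ∂fgj = gj − fj + fg,
  ∂efg = fg − eg + ef.
The 16×3 boundary matrix has rank 3 and Smith normal form diag(1,1,1).

Reading off H_k = ker ∂_k / im ∂_{k+1}:

  H_0: rank C_0 − rank ∂_1 = 10 − 9 = 1, and the invariant factors of ∂_1 are all 1, so H_0 ≅ Z.
  H_1: rank ker ∂_1 − rank ∂_2 = (16 − 9) − 3 = 4, and the invariant factors of ∂_2 are all 1, so H_1 ≅ Z^4.
  H_2: rank ker ∂_2 − rank ∂_3 = (3 − 3) − 0 = 0, and there is no ∂_3, so H_2 ≅ 0.

H_0 = Z,  H_1 = Z^4,  H_2 = 0.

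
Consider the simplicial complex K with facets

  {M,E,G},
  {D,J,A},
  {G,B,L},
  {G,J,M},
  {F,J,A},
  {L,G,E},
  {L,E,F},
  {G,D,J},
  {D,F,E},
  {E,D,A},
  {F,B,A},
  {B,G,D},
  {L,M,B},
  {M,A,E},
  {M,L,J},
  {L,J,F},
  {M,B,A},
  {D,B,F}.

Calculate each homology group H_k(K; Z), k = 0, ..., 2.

H_0 ≅ Z,  H_1 ≅ Z ⊕ Z/2,  H_2 = 0.

Order the vertices as A < B < D < E < F < G < J < L < M. Listing each simplex with vertices in this order, K has dimension 2 with simplices:

  0-simplices (9): A, B, D, E, F, G, J, L, M
  1-simplices (27): AB, AD, AE, AF, AJ, AM, BD, BF, BG, BL, BM, DE, DF, DG, DJ, EF, EG, EL, EM, FJ, FL, GJ, GL, GM, JL, JM, LM
  2-simplices (18): ABF, ABM, ADE, ADJ, AEM, AFJ, BDF, BDG, BGL, BLM, DEF, DGJ, EFL, EGL, EGM, FJL, GJM, JLM

Hence C_0 ≅ Z^9, C_1 ≅ Z^27, C_2 ≅ Z^18.

The boundary map ∂_1: C_1 → C_0 is given by ∂[p,q] = [q] − [p].
This gives a 9×27 integer matrix of rank 8; reducing to Smith normal form yields diagonal entries (1,1,1,1,1,1,1,1).

∂_2: C_2 → C_1 sends each 2-simplex [p,q,r] to [q,r] − [p,r] + [p,q]. For instance
  ∂FJL = JL − FL + FJ,
  ∂DEF = EF − DF + DE.
This gives a 27×18 integer matrix of rank 18; reducing to Smith normal form yields diagonal entries (1,1,1,1,1,1,1,1,1,1,1,1,1,1,1,1,1,2).

From H_k ≅ ker(∂_k) / im(∂_{k+1}) we obtain:

  H_0: rank C_0 − rank ∂_1 = 9 − 8 = 1, and the invariant factors of ∂_1 are all 1, so H_0 = Z.
  H_1: rank ker ∂_1 − rank ∂_2 = (27 − 8) − 18 = 1, and ∂_2 has invariant factor 2 > 1, so H_1 = Z ⊕ Z/2.
  H_2: rank ker ∂_2 − rank ∂_3 = (18 − 18) − 0 = 0, and there is no ∂_3, so H_2 = 0.

(K is a triangulation of the Klein bottle.)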